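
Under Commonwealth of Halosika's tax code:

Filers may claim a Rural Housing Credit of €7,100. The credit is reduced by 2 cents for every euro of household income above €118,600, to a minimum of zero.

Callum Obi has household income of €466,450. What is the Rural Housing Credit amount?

Rural Housing Credit: 2% of the €347,850 excess over €118,600 is €6,957; credit = €7,100 − €6,957 = €143.

€143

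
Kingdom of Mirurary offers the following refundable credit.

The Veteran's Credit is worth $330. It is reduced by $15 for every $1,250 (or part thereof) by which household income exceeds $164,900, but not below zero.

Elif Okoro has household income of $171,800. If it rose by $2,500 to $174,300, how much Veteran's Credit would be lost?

At $171,800 — income exceeds $164,900 by $6,900, which is 6 full-or-partial $1,250 increments; reduction = 6 × $15 = $90, leaving $240.
At $174,300 — income exceeds $164,900 by $9,400, which is 8 full-or-partial $1,250 increments; reduction = 8 × $15 = $120, leaving $210.
Lost: $240 − $210 = $30.

$30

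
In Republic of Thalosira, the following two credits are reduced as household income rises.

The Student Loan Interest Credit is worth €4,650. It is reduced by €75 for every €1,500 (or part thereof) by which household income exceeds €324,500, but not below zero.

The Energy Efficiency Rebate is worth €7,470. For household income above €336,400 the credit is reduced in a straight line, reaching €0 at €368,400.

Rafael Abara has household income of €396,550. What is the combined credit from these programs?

Student Loan Interest Credit: income exceeds €324,500 by €72,050, which is 49 full-or-partial €1,500 increments; reduction = 49 × €75 = €3,675, leaving €975.
Energy Efficiency Rebate: €396,550 is at or above €368,400, so the credit is €0.
Total: €975 + €0 = €975.

€975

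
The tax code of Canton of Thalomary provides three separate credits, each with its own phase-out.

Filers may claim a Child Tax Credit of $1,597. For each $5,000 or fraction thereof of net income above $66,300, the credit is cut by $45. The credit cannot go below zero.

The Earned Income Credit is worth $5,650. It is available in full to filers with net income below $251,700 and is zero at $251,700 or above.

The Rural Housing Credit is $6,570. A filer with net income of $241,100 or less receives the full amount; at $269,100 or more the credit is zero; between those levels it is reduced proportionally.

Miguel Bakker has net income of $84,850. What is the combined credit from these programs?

$13,637

Child Tax Credit: income exceeds $66,300 by $18,550, which is 4 full-or-partial $5,000 increments; reduction = 4 × $45 = $180, leaving $1,417.
Earned Income Credit: $84,850 is below the $251,700 cutoff, so the full $5,650 applies.
Rural Housing Credit: $84,850 is at or below the $241,100 threshold, so the full $6,570 applies.
Total: $1,417 + $5,650 + $6,570 = $13,637.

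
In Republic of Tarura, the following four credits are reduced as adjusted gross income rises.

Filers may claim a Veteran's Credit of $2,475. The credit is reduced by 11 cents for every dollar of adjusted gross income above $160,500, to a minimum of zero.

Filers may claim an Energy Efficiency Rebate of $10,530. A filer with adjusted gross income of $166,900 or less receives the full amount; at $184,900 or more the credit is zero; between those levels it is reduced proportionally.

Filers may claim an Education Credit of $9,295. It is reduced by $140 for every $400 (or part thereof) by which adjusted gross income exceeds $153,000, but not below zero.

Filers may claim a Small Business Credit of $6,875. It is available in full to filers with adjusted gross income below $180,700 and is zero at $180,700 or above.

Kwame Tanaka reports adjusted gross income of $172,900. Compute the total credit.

$17,301

Veteran's Credit: 11% of the $12,400 excess over $160,500 is $1,364; credit = $2,475 − $1,364 = $1,111.
Energy Efficiency Rebate: $172,900 is $6,000 into a $18,000 phase-out range, leaving 12,000/18,000 of the credit: $10,530 × 12,000/18,000 = $7,020.
Education Credit: income exceeds $153,000 by $19,900, which is 50 full-or-partial $400 increments; reduction = 50 × $140 = $7,000, leaving $2,295.
Small Business Credit: $172,900 is below the $180,700 cutoff, so the full $6,875 applies.
Total: $1,111 + $7,020 + $2,295 + $6,875 = $17,301.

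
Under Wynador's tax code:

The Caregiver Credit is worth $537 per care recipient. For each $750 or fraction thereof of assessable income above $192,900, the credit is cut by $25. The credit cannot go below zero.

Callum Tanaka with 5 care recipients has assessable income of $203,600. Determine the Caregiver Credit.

Caregiver Credit: base = 5 × $537 = $2,685. income exceeds $192,900 by $10,700, which is 15 full-or-partial $750 increments; reduction = 15 × $25 = $375, leaving $2,310.

$2,310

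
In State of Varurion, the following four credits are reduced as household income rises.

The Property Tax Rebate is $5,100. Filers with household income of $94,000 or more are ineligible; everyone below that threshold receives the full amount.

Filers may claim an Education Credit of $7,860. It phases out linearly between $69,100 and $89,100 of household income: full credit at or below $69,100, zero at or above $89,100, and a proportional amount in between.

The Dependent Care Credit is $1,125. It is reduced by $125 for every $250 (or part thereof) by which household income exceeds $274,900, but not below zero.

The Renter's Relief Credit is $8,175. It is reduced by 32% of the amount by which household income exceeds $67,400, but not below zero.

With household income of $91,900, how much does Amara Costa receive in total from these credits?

Property Tax Rebate: $91,900 is below the $94,000 cutoff, so the full $5,100 applies.
Education Credit: $91,900 is at or above $89,100, so the credit is $0.
Dependent Care Credit: $91,900 is at or below the $274,900 threshold, so the full $1,125 applies.
Renter's Relief Credit: 32% of the $24,500 excess over $67,400 is $7,840; credit = $8,175 − $7,840 = $335.
Total: $5,100 + $0 + $1,125 + $335 = $6,560.

$6,560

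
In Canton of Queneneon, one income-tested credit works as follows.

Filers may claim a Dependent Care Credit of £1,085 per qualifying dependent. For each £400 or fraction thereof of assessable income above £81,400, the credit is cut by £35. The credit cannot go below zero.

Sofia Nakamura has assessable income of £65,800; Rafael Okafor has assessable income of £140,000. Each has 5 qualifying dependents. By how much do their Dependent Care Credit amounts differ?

£5,145

Sofia (£65,800): Dependent Care Credit: base = 5 × £1,085 = £5,425. £65,800 is at or below the £81,400 threshold, so the full £5,425 applies.
Rafael (£140,000): Dependent Care Credit: base = 5 × £1,085 = £5,425. income exceeds £81,400 by £58,600, which is 147 full-or-partial £400 increments; reduction = 147 × £35 = £5,145, leaving £280.
Difference: |£5,425 − £280| = £5,145.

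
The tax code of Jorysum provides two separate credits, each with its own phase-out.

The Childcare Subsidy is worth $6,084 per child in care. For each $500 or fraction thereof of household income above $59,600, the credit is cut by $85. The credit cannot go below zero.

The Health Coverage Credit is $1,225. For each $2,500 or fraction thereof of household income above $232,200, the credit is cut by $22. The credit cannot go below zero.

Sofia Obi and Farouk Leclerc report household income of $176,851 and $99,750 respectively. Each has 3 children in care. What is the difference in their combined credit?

Sofia ($176,851): Childcare Subsidy: base = 3 × $6,084 = $18,252. income exceeds $59,600 by $117,251 → 235 increments × $85 = $19,975 ≥ base, so the credit is $0. Health Coverage Credit: $176,851 is at or below the $232,200 threshold, so the full $1,225 applies. total $0 + $1,225 = $1,225
Farouk ($99,750): Childcare Subsidy: base = 3 × $6,084 = $18,252. income exceeds $59,600 by $40,150, which is 81 full-or-partial $500 increments; reduction = 81 × $85 = $6,885, leaving $11,367. Health Coverage Credit: $99,750 is at or below the $232,200 threshold, so the full $1,225 applies. total $11,367 + $1,225 = $12,592
Difference: |$1,225 − $12,592| = $11,367.

$11,367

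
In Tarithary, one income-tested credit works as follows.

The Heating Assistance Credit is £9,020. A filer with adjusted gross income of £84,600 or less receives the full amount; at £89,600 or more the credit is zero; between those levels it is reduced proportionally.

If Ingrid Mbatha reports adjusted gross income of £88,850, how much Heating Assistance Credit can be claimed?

Heating Assistance Credit: £88,850 is £4,250 into a £5,000 phase-out range, leaving 750/5,000 of the credit: £9,020 × 750/5,000 = £1,353.

£1,353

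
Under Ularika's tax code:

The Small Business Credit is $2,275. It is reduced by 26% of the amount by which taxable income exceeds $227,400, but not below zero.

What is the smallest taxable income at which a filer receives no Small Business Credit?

$236,150

The credit falls by 26% of each dollar above $227,400, so it reaches zero when the excess is $2,275 / 26% = $8,750: income = $227,400 + $8,750 = $236,150.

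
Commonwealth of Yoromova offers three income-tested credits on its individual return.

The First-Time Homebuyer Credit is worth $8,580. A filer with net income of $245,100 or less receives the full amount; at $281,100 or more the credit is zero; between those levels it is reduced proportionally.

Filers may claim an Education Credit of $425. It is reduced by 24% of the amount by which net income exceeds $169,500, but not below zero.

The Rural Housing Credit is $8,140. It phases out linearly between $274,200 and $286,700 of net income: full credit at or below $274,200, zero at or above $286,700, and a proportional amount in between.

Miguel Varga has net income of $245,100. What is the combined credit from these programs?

First-Time Homebuyer Credit: $245,100 is at or below the $245,100 threshold, so the full $8,580 applies.
Education Credit: 24% of the $75,600 excess over $169,500 is $18,144 ≥ base, so the credit is $0.
Rural Housing Credit: $245,100 is at or below the $274,200 threshold, so the full $8,140 applies.
Total: $8,580 + $0 + $8,140 = $16,720.

$16,720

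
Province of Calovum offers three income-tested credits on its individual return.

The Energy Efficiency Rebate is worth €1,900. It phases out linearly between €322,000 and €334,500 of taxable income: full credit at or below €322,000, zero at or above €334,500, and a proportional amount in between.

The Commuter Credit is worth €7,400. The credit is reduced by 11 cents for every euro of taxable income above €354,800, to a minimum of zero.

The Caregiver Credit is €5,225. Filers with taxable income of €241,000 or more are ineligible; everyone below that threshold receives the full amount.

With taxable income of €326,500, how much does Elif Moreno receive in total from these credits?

€8,616

Energy Efficiency Rebate: €326,500 is €4,500 into a €12,500 phase-out range, leaving 8,000/12,500 of the credit: €1,900 × 8,000/12,500 = €1,216.
Commuter Credit: €326,500 is at or below the €354,800 threshold, so the full €7,400 applies.
Caregiver Credit: €326,500 meets or exceeds the €241,000 cutoff, so the credit is €0.
Total: €1,216 + €7,400 + €0 = €8,616.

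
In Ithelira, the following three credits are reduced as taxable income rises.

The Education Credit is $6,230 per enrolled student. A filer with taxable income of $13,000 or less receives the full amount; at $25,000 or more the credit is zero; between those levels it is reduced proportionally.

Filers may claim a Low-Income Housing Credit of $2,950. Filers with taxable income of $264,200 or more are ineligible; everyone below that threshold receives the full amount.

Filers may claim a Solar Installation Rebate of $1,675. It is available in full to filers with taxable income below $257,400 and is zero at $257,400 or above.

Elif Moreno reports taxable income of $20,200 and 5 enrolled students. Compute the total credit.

Education Credit: base = 5 × $6,230 = $31,150. $20,200 is $7,200 into a $12,000 phase-out range, leaving 4,800/12,000 of the credit: $31,150 × 4,800/12,000 = $12,460.
Low-Income Housing Credit: $20,200 is below the $264,200 cutoff, so the full $2,950 applies.
Solar Installation Rebate: $20,200 is below the $257,400 cutoff, so the full $1,675 applies.
Total: $12,460 + $2,950 + $1,675 = $17,085.

$17,085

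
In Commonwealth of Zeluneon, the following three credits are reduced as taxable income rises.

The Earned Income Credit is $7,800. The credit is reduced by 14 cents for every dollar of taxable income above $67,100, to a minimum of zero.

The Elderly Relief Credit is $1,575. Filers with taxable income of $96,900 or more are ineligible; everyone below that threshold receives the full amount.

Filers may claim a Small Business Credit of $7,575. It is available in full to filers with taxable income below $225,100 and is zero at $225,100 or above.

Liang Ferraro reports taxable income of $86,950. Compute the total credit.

Earned Income Credit: 14% of the $19,850 excess over $67,100 is $2,779; credit = $7,800 − $2,779 = $5,021.
Elderly Relief Credit: $86,950 is below the $96,900 cutoff, so the full $1,575 applies.
Small Business Credit: $86,950 is below the $225,100 cutoff, so the full $7,575 applies.
Total: $5,021 + $1,575 + $7,575 = $14,171.

$14,171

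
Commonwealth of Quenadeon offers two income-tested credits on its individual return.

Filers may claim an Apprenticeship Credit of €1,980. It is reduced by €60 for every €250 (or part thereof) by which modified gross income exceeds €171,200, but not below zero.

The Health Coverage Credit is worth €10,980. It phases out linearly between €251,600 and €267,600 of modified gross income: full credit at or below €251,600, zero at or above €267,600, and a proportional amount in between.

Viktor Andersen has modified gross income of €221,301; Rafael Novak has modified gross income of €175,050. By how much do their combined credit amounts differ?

€1,020

Viktor (€221,301): Apprenticeship Credit: income exceeds €171,200 by €50,101 → 201 increments × €60 = €12,060 ≥ base, so the credit is €0. Health Coverage Credit: €221,301 is at or below the €251,600 threshold, so the full €10,980 applies. total €0 + €10,980 = €10,980
Rafael (€175,050): Apprenticeship Credit: income exceeds €171,200 by €3,850, which is 16 full-or-partial €250 increments; reduction = 16 × €60 = €960, leaving €1,020. Health Coverage Credit: €175,050 is at or below the €251,600 threshold, so the full €10,980 applies. total €1,020 + €10,980 = €12,000
Difference: |€10,980 − €12,000| = €1,020.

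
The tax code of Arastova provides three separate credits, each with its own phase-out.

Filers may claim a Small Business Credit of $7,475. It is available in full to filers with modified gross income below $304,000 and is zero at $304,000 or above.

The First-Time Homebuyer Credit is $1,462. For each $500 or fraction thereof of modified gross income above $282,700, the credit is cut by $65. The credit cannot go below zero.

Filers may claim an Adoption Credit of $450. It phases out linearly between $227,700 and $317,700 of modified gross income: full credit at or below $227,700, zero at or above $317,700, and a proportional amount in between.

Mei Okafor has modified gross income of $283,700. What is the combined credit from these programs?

$8,977

Small Business Credit: $283,700 is below the $304,000 cutoff, so the full $7,475 applies.
First-Time Homebuyer Credit: income exceeds $282,700 by $1,000, which is 2 full-or-partial $500 increments; reduction = 2 × $65 = $130, leaving $1,332.
Adoption Credit: $283,700 is $56,000 into a $90,000 phase-out range, leaving 34,000/90,000 of the credit: $450 × 34,000/90,000 = $170.
Total: $7,475 + $1,332 + $170 = $8,977.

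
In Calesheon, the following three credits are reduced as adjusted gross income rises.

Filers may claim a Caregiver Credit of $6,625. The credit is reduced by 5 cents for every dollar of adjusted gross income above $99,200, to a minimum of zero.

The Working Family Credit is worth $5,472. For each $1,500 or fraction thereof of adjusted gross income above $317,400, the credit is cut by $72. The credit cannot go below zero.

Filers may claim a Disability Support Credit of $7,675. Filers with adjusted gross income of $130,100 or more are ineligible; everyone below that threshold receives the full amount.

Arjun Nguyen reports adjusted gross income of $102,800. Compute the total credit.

Caregiver Credit: 5% of the $3,600 excess over $99,200 is $180; credit = $6,625 − $180 = $6,445.
Working Family Credit: $102,800 is at or below the $317,400 threshold, so the full $5,472 applies.
Disability Support Credit: $102,800 is below the $130,100 cutoff, so the full $7,675 applies.
Total: $6,445 + $5,472 + $7,675 = $19,592.

$19,592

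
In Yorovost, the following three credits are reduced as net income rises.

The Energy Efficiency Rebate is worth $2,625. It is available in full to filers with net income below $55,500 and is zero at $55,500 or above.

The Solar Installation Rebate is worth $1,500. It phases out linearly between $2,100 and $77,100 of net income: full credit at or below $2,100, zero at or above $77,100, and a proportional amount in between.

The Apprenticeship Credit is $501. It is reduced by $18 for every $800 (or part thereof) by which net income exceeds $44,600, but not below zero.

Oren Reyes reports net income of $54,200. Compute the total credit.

$3,368

Energy Efficiency Rebate: $54,200 is below the $55,500 cutoff, so the full $2,625 applies.
Solar Installation Rebate: $54,200 is $52,100 into a $75,000 phase-out range, leaving 22,900/75,000 of the credit: $1,500 × 22,900/75,000 = $458.
Apprenticeship Credit: income exceeds $44,600 by $9,600, which is 12 full-or-partial $800 increments; reduction = 12 × $18 = $216, leaving $285.
Total: $2,625 + $458 + $285 = $3,368.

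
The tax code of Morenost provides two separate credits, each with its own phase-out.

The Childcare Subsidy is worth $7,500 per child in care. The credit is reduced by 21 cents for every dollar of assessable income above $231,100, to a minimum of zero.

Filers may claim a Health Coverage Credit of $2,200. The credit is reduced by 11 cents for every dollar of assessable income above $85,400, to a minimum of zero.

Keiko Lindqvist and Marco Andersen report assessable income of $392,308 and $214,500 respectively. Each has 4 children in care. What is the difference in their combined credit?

Keiko ($392,308): Childcare Subsidy: base = 4 × $7,500 = $30,000. 21% of the $161,208 excess over $231,100 is $33,853.68 ≥ base, so the credit is $0. Health Coverage Credit: 11% of the $306,908 excess over $85,400 is $33,759.88 ≥ base, so the credit is $0. total $0 + $0 = $0
Marco ($214,500): Childcare Subsidy: base = 4 × $7,500 = $30,000. $214,500 is at or below the $231,100 threshold, so the full $30,000 applies. Health Coverage Credit: 11% of the $129,100 excess over $85,400 is $14,201 ≥ base, so the credit is $0. total $30,000 + $0 = $30,000
Difference: |$0 − $30,000| = $30,000.

$30,000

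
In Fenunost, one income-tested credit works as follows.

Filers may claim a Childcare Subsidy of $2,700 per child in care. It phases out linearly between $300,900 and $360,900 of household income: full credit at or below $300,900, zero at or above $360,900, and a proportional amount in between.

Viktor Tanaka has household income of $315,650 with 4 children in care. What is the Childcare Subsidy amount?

Childcare Subsidy: base = 4 × $2,700 = $10,800. $315,650 is $14,750 into a $60,000 phase-out range, leaving 45,250/60,000 of the credit: $10,800 × 45,250/60,000 = $8,145.

$8,145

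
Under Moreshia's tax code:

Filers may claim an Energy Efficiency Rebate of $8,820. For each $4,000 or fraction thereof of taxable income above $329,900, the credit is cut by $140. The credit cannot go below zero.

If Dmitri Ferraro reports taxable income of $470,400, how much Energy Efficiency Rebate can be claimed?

$3,780

Energy Efficiency Rebate: income exceeds $329,900 by $140,500, which is 36 full-or-partial $4,000 increments; reduction = 36 × $140 = $5,040, leaving $3,780.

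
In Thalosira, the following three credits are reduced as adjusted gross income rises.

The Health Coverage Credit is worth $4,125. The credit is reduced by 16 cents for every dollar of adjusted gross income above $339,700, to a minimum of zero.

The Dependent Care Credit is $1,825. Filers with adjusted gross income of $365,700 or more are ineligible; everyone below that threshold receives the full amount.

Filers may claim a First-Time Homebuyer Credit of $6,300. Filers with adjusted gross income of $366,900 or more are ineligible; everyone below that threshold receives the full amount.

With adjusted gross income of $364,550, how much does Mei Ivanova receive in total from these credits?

$8,274

Health Coverage Credit: 16% of the $24,850 excess over $339,700 is $3,976; credit = $4,125 − $3,976 = $149.
Dependent Care Credit: $364,550 is below the $365,700 cutoff, so the full $1,825 applies.
First-Time Homebuyer Credit: $364,550 is below the $366,900 cutoff, so the full $6,300 applies.
Total: $149 + $1,825 + $6,300 = $8,274.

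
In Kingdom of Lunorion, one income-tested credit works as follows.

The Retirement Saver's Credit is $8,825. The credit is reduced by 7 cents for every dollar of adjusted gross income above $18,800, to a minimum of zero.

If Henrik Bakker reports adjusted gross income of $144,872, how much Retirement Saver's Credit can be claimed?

$0

Retirement Saver's Credit: 7% of the $126,072 excess over $18,800 is $8,825.04 ≥ base, so the credit is $0.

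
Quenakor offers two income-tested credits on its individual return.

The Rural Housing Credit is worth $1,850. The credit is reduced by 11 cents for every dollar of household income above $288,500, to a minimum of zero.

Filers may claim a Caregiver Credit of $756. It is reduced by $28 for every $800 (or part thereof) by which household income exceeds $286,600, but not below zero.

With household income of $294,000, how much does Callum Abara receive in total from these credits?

Rural Housing Credit: 11% of the $5,500 excess over $288,500 is $605; credit = $1,850 − $605 = $1,245.
Caregiver Credit: income exceeds $286,600 by $7,400, which is 10 full-or-partial $800 increments; reduction = 10 × $28 = $280, leaving $476.
Total: $1,245 + $476 = $1,721.

$1,721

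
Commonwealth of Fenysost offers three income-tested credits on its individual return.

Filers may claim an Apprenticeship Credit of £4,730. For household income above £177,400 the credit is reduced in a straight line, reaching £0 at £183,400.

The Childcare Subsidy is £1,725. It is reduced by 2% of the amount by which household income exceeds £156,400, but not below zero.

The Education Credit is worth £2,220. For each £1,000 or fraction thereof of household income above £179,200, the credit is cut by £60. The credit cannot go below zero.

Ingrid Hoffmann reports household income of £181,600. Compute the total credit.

£4,680

Apprenticeship Credit: £181,600 is £4,200 into a £6,000 phase-out range, leaving 1,800/6,000 of the credit: £4,730 × 1,800/6,000 = £1,419.
Childcare Subsidy: 2% of the £25,200 excess over £156,400 is £504; credit = £1,725 − £504 = £1,221.
Education Credit: income exceeds £179,200 by £2,400, which is 3 full-or-partial £1,000 increments; reduction = 3 × £60 = £180, leaving £2,040.
Total: £1,419 + £1,221 + £2,040 = £4,680.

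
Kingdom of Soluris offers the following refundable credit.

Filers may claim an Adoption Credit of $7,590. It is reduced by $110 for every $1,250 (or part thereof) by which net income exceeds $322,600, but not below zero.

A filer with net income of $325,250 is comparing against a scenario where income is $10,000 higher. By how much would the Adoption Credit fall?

$880

At $325,250 — income exceeds $322,600 by $2,650, which is 3 full-or-partial $1,250 increments; reduction = 3 × $110 = $330, leaving $7,260.
At $335,250 — income exceeds $322,600 by $12,650, which is 11 full-or-partial $1,250 increments; reduction = 11 × $110 = $1,210, leaving $6,380.
Lost: $7,260 − $6,380 = $880.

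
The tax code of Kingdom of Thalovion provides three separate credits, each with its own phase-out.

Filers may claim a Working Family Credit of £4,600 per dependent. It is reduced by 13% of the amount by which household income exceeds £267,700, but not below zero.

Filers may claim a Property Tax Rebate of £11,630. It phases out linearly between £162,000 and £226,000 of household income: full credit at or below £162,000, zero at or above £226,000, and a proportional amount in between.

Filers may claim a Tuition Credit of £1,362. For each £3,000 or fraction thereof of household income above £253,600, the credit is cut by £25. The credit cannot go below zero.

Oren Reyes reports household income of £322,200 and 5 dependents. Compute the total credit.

£16,702

Working Family Credit: base = 5 × £4,600 = £23,000. 13% of the £54,500 excess over £267,700 is £7,085; credit = £23,000 − £7,085 = £15,915.
Property Tax Rebate: £322,200 is at or above £226,000, so the credit is £0.
Tuition Credit: income exceeds £253,600 by £68,600, which is 23 full-or-partial £3,000 increments; reduction = 23 × £25 = £575, leaving £787.
Total: £15,915 + £0 + £787 = £16,702.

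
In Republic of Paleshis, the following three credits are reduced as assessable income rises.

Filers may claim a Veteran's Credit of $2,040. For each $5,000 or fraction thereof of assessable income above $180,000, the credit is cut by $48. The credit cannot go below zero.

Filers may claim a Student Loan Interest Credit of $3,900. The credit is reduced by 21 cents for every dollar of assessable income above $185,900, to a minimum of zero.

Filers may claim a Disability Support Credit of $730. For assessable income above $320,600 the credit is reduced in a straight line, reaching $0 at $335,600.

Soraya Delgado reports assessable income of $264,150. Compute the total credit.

Veteran's Credit: income exceeds $180,000 by $84,150, which is 17 full-or-partial $5,000 increments; reduction = 17 × $48 = $816, leaving $1,224.
Student Loan Interest Credit: 21% of the $78,250 excess over $185,900 is $16,432.50 ≥ base, so the credit is $0.
Disability Support Credit: $264,150 is at or below the $320,600 threshold, so the full $730 applies.
Total: $1,224 + $0 + $730 = $1,954.

$1,954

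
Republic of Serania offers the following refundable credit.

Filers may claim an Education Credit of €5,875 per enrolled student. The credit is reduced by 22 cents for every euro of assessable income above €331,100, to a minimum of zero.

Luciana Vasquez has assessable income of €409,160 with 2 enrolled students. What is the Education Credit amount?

€0

Education Credit: base = 2 × €5,875 = €11,750. 22% of the €78,060 excess over €331,100 is €17,173.20 ≥ base, so the credit is €0.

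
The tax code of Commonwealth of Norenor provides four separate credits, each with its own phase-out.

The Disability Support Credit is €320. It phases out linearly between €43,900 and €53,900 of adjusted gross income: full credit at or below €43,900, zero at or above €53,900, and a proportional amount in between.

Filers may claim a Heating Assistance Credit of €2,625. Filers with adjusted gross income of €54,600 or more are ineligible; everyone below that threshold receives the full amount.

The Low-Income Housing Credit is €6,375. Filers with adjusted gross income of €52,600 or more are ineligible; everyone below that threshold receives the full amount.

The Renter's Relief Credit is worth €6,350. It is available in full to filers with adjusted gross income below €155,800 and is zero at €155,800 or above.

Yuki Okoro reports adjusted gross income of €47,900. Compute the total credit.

Disability Support Credit: €47,900 is €4,000 into a €10,000 phase-out range, leaving 6,000/10,000 of the credit: €320 × 6,000/10,000 = €192.
Heating Assistance Credit: €47,900 is below the €54,600 cutoff, so the full €2,625 applies.
Low-Income Housing Credit: €47,900 is below the €52,600 cutoff, so the full €6,375 applies.
Renter's Relief Credit: €47,900 is below the €155,800 cutoff, so the full €6,350 applies.
Total: €192 + €2,625 + €6,375 + €6,350 = €15,542.

€15,542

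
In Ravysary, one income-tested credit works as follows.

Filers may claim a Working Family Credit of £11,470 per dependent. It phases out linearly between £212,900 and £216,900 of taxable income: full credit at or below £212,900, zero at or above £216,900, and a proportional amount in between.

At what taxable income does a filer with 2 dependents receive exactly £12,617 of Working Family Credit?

£214,700

Full credit = 2 × £11,470 = £22,940.
£12,617 is 12,617/22,940 of the full £22,940, so 10,323/22,940 of the £4,000 range has been used: income = £212,900 + £4,000 × 10,323/22,940 = £214,700.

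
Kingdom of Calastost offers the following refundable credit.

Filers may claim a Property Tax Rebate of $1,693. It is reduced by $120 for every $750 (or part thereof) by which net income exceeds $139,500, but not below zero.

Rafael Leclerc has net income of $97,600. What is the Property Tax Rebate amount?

$1,693

Property Tax Rebate: $97,600 is at or below the $139,500 threshold, so the full $1,693 applies.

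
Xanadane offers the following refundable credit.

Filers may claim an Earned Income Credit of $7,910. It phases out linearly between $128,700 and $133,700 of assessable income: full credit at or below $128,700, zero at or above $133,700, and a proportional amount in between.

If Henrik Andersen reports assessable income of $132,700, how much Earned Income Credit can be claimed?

$1,582

Earned Income Credit: $132,700 is $4,000 into a $5,000 phase-out range, leaving 1,000/5,000 of the credit: $7,910 × 1,000/5,000 = $1,582.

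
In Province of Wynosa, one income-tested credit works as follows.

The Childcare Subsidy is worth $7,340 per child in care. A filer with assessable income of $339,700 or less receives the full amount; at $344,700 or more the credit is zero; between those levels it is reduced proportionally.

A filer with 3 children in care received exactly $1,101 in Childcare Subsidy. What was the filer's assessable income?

$344,450

Full credit = 3 × $7,340 = $22,020.
$1,101 is 1,101/22,020 of the full $22,020, so 20,919/22,020 of the $5,000 range has been used: income = $339,700 + $5,000 × 20,919/22,020 = $344,450.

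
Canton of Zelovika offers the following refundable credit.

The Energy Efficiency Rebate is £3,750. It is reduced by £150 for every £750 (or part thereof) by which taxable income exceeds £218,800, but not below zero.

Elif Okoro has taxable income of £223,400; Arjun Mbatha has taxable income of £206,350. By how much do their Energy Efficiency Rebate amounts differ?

Elif (£223,400): Energy Efficiency Rebate: income exceeds £218,800 by £4,600, which is 7 full-or-partial £750 increments; reduction = 7 × £150 = £1,050, leaving £2,700.
Arjun (£206,350): Energy Efficiency Rebate: £206,350 is at or below the £218,800 threshold, so the full £3,750 applies.
Difference: |£2,700 − £3,750| = £1,050.

£1,050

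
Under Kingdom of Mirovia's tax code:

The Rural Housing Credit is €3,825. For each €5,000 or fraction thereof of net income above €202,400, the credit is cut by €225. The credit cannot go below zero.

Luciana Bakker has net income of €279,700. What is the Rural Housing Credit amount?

€225

Rural Housing Credit: income exceeds €202,400 by €77,300, which is 16 full-or-partial €5,000 increments; reduction = 16 × €225 = €3,600, leaving €225.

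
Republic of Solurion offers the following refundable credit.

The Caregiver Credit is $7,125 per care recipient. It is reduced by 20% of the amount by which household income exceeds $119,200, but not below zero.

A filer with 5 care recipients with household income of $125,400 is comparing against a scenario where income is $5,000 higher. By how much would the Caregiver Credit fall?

$1,000

At $125,400 — base = 5 × $7,125 = $35,625. 20% of the $6,200 excess over $119,200 is $1,240; credit = $35,625 − $1,240 = $34,385.
At $130,400 — base = 5 × $7,125 = $35,625. 20% of the $11,200 excess over $119,200 is $2,240; credit = $35,625 − $2,240 = $33,385.
Lost: $34,385 − $33,385 = $1,000.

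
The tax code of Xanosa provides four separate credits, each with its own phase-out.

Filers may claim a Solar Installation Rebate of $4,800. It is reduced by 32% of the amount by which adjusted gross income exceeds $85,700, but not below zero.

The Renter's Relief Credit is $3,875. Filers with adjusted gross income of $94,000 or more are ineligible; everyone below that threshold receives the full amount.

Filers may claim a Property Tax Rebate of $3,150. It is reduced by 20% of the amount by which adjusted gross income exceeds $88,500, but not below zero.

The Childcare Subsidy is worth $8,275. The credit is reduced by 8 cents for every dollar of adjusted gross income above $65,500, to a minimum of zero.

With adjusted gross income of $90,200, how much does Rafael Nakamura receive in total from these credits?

Solar Installation Rebate: 32% of the $4,500 excess over $85,700 is $1,440; credit = $4,800 − $1,440 = $3,360.
Renter's Relief Credit: $90,200 is below the $94,000 cutoff, so the full $3,875 applies.
Property Tax Rebate: 20% of the $1,700 excess over $88,500 is $340; credit = $3,150 − $340 = $2,810.
Childcare Subsidy: 8% of the $24,700 excess over $65,500 is $1,976; credit = $8,275 − $1,976 = $6,299.
Total: $3,360 + $3,875 + $2,810 + $6,299 = $16,344.

$16,344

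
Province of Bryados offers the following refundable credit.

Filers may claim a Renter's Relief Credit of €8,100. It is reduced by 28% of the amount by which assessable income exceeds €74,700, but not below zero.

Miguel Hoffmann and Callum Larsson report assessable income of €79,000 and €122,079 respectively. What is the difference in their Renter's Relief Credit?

Miguel (€79,000): Renter's Relief Credit: 28% of the €4,300 excess over €74,700 is €1,204; credit = €8,100 − €1,204 = €6,896.
Callum (€122,079): Renter's Relief Credit: 28% of the €47,379 excess over €74,700 is €13,266.12 ≥ base, so the credit is €0.
Difference: |€6,896 − €0| = €6,896.

€6,896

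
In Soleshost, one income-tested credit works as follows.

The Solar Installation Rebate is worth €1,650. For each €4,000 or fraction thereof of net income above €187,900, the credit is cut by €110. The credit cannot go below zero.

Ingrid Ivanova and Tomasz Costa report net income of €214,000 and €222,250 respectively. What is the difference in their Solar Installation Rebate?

€220

Ingrid (€214,000): Solar Installation Rebate: income exceeds €187,900 by €26,100, which is 7 full-or-partial €4,000 increments; reduction = 7 × €110 = €770, leaving €880.
Tomasz (€222,250): Solar Installation Rebate: income exceeds €187,900 by €34,350, which is 9 full-or-partial €4,000 increments; reduction = 9 × €110 = €990, leaving €660.
Difference: |€880 − €660| = €220.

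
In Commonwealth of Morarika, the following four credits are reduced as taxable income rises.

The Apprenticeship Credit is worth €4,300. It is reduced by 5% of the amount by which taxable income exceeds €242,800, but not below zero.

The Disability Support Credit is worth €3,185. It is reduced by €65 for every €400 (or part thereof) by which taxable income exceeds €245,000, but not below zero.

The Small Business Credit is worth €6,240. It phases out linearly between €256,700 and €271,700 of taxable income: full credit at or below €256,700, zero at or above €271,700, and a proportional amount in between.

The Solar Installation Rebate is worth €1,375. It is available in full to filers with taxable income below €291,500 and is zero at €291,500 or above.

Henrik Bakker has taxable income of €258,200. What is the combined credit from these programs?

Apprenticeship Credit: 5% of the €15,400 excess over €242,800 is €770; credit = €4,300 − €770 = €3,530.
Disability Support Credit: income exceeds €245,000 by €13,200, which is 33 full-or-partial €400 increments; reduction = 33 × €65 = €2,145, leaving €1,040.
Small Business Credit: €258,200 is €1,500 into a €15,000 phase-out range, leaving 13,500/15,000 of the credit: €6,240 × 13,500/15,000 = €5,616.
Solar Installation Rebate: €258,200 is below the €291,500 cutoff, so the full €1,375 applies.
Total: €3,530 + €1,040 + €5,616 + €1,375 = €11,561.

€11,561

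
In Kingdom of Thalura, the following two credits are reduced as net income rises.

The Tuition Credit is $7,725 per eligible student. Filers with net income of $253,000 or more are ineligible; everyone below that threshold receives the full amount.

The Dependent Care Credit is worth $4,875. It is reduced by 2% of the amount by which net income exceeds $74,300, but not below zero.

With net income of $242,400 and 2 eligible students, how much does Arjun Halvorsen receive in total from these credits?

Tuition Credit: base = 2 × $7,725 = $15,450. $242,400 is below the $253,000 cutoff, so the full $15,450 applies.
Dependent Care Credit: 2% of the $168,100 excess over $74,300 is $3,362; credit = $4,875 − $3,362 = $1,513.
Total: $15,450 + $1,513 = $16,963.

$16,963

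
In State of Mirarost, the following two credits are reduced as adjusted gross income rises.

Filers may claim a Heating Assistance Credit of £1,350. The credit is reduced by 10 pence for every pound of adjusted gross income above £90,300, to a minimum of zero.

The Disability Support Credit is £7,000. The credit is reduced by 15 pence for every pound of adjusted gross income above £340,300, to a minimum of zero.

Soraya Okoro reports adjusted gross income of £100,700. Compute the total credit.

£7,310

Heating Assistance Credit: 10% of the £10,400 excess over £90,300 is £1,040; credit = £1,350 − £1,040 = £310.
Disability Support Credit: £100,700 is at or below the £340,300 threshold, so the full £7,000 applies.
Total: £310 + £7,000 = £7,310.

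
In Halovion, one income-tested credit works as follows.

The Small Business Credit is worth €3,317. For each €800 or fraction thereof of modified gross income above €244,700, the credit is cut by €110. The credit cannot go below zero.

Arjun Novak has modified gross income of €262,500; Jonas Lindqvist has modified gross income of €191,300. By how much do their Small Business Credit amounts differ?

Arjun (€262,500): Small Business Credit: income exceeds €244,700 by €17,800, which is 23 full-or-partial €800 increments; reduction = 23 × €110 = €2,530, leaving €787.
Jonas (€191,300): Small Business Credit: €191,300 is at or below the €244,700 threshold, so the full €3,317 applies.
Difference: |€787 − €3,317| = €2,530.

€2,530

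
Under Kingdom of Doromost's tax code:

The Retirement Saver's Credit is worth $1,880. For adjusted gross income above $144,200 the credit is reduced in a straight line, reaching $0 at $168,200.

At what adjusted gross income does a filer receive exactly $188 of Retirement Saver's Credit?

$165,800

$188 is 188/1,880 of the full $1,880, so 1,692/1,880 of the $24,000 range has been used: income = $144,200 + $24,000 × 1,692/1,880 = $165,800.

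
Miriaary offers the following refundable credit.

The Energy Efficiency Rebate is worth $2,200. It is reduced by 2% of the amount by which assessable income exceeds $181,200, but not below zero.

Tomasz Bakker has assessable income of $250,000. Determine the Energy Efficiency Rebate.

Energy Efficiency Rebate: 2% of the $68,800 excess over $181,200 is $1,376; credit = $2,200 − $1,376 = $824.

$824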